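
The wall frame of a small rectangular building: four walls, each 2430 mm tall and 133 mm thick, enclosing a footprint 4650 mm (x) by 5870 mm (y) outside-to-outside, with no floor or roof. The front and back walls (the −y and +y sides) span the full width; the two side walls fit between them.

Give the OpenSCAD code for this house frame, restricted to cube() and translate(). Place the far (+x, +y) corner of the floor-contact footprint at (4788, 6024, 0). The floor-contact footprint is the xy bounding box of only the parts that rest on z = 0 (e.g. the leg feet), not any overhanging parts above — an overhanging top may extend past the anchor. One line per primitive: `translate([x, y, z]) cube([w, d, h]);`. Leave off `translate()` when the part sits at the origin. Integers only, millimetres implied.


translate([138, 154, 0]) cube([4650, 133, 2430]);
translate([138, 5891, 0]) cube([4650, 133, 2430]);
translate([138, 287, 0]) cube([133, 5604, 2430]);
translate([4655, 287, 0]) cube([133, 5604, 2430]);


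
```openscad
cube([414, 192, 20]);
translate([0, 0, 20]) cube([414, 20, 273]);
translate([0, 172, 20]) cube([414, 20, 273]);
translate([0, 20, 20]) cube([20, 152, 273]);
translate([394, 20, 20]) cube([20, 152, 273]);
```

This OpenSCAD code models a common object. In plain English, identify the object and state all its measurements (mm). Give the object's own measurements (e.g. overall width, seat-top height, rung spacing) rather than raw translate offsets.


An open-topped rectangular box: outside dimensions 414×192×293 mm, with a uniform wall and base thickness of 20 mm. The base is a full 414×192 slab on the floor; four walls sit on top of the base. The front and back walls (the −y and +y sides) span the full width; the two side walls fit between them.


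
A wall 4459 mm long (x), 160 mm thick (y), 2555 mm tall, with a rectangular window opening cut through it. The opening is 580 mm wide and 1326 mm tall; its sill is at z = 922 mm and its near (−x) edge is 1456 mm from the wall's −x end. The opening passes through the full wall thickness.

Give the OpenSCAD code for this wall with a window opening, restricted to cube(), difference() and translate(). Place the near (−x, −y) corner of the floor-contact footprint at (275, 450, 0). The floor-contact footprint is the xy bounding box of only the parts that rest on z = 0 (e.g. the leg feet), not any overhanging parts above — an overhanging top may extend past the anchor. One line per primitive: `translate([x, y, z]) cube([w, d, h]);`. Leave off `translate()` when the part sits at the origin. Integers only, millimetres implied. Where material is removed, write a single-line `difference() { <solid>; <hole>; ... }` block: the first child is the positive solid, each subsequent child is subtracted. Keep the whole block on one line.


difference() { translate([275, 450, 0]) cube([4459, 160, 2555]); translate([1731, 450, 922]) cube([580, 160, 1326]); }


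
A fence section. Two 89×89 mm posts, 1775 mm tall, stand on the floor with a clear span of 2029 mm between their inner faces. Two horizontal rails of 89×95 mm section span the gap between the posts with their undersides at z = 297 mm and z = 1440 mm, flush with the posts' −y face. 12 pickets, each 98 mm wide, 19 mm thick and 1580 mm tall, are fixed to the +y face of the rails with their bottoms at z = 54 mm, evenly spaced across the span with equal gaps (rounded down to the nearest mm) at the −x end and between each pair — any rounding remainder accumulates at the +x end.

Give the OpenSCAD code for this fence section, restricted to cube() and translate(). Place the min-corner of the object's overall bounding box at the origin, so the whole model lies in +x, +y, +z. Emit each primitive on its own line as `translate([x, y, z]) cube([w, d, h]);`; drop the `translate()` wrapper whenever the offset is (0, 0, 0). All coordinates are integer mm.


cube([89, 89, 1775]);
translate([2118, 0, 0]) cube([89, 89, 1775]);
translate([89, 0, 297]) cube([2029, 89, 95]);
translate([89, 0, 1440]) cube([2029, 89, 95]);
translate([154, 89, 54]) cube([98, 19, 1580]);
translate([317, 89, 54]) cube([98, 19, 1580]);
translate([480, 89, 54]) cube([98, 19, 1580]);
translate([643, 89, 54]) cube([98, 19, 1580]);
translate([806, 89, 54]) cube([98, 19, 1580]);
translate([969, 89, 54]) cube([98, 19, 1580]);
translate([1132, 89, 54]) cube([98, 19, 1580]);
translate([1295, 89, 54]) cube([98, 19, 1580]);
translate([1458, 89, 54]) cube([98, 19, 1580]);
translate([1621, 89, 54]) cube([98, 19, 1580]);
translate([1784, 89, 54]) cube([98, 19, 1580]);
translate([1947, 89, 54]) cube([98, 19, 1580]);


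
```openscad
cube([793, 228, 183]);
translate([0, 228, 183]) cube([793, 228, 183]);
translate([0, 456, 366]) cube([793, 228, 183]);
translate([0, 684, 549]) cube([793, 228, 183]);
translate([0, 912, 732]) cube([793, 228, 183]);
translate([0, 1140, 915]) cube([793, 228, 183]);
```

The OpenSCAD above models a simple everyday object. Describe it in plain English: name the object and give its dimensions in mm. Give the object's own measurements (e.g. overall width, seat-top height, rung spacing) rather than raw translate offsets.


A straight staircase of 6 solid steps. Each step is 793 mm wide (x), 228 mm deep (y, the going) and 183 mm tall (the rise). The first step rests on the floor; each subsequent step sits one going further in +y and one rise higher in +z, directly behind and above the previous step with no overlap.


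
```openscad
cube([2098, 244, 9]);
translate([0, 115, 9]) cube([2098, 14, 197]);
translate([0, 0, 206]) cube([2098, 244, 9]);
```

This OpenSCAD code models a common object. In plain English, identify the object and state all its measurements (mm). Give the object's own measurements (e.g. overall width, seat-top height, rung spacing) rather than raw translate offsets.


An I-beam lying along x, 2098 mm long. Overall section height 215 mm. Two flanges 244 mm wide (y) and 9 mm thick, one on the floor and one at the top; a web 14 mm thick runs between them, centred on the flange width.


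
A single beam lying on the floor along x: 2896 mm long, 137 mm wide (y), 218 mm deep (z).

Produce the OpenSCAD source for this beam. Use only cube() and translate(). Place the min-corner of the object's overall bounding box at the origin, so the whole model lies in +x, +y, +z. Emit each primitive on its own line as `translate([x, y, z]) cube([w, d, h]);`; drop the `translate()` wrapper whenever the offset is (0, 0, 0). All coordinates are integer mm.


cube([2896, 137, 218]);


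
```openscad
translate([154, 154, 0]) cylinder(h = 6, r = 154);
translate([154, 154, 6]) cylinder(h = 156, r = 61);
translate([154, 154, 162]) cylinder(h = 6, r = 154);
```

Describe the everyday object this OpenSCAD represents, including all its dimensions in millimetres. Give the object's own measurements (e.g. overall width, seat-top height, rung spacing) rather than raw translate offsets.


A spool: two coaxial disc flanges of radius 154 mm and thickness 6 mm, joined by a core cylinder of radius 61 mm and height 156 mm. The lower flange rests on z = 0 and the three cylinders share a vertical axis.


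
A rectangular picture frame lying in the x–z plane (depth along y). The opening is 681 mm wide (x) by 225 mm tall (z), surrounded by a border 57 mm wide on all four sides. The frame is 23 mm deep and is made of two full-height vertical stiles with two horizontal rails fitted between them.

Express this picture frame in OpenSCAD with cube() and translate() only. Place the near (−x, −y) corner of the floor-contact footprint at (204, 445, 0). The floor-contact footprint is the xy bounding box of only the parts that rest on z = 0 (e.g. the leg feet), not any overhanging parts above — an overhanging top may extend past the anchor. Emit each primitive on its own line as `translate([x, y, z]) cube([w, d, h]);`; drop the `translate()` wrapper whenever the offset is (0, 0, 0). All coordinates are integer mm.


translate([204, 445, 0]) cube([57, 23, 339]);
translate([942, 445, 0]) cube([57, 23, 339]);
translate([261, 445, 0]) cube([681, 23, 57]);
translate([261, 445, 282]) cube([681, 23, 57]);


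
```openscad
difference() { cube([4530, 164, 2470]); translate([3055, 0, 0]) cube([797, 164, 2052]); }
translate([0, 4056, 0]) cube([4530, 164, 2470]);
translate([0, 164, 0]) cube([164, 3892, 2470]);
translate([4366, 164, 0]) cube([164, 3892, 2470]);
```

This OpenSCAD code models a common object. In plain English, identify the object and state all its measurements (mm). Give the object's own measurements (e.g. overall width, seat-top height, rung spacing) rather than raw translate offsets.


A single room: four walls, each 2470 mm tall and 164 mm thick, enclosing an outside footprint 4530×4220 mm (x × y), no floor or roof. The front and back walls (−y and +y sides) run the full x-width; the side walls fit between their inner faces. A door opening 797 mm wide and 2052 mm tall is cut through the front wall from the floor up, its −x edge 3055 mm from the wall's −x end.


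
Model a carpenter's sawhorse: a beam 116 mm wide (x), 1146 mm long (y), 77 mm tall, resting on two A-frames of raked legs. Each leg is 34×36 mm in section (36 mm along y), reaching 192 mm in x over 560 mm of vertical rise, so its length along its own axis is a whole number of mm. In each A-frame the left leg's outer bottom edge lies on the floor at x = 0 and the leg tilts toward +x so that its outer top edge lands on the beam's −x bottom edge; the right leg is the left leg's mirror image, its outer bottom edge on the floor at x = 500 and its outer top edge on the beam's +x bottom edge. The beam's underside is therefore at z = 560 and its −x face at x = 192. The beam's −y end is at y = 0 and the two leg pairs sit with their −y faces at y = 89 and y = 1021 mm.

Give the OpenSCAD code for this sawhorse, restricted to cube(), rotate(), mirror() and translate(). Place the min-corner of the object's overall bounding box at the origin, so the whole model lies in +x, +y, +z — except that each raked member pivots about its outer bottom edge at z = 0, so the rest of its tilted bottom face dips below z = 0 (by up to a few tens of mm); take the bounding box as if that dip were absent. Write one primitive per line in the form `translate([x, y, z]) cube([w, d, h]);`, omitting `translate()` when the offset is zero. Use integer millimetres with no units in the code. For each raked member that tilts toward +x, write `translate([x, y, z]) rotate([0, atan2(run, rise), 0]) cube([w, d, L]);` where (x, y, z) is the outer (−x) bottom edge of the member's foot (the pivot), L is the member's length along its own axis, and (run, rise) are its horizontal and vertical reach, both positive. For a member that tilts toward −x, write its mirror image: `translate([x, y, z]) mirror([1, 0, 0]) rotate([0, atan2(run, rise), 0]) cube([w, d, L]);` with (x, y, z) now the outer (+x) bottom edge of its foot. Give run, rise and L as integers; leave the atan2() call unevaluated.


translate([192, 0, 560]) cube([116, 1146, 77]);
translate([0, 89, 0]) rotate([0, atan2(192, 560), 0]) cube([34, 36, 592]);
translate([500, 89, 0]) mirror([1, 0, 0]) rotate([0, atan2(192, 560), 0]) cube([34, 36, 592]);
translate([0, 1021, 0]) rotate([0, atan2(192, 560), 0]) cube([34, 36, 592]);
translate([500, 1021, 0]) mirror([1, 0, 0]) rotate([0, atan2(192, 560), 0]) cube([34, 36, 592]);


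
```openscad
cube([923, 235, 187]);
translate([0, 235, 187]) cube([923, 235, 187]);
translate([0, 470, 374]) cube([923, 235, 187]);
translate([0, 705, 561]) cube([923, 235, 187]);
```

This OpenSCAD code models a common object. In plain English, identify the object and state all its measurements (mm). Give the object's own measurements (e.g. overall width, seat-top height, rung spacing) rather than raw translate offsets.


A straight staircase of 4 solid steps. Each step is 923 mm wide (x), 235 mm deep (y, the going) and 187 mm tall (the rise). The first step rests on the floor; each subsequent step sits one going further in +y and one rise higher in +z, directly behind and above the previous step with no overlap.


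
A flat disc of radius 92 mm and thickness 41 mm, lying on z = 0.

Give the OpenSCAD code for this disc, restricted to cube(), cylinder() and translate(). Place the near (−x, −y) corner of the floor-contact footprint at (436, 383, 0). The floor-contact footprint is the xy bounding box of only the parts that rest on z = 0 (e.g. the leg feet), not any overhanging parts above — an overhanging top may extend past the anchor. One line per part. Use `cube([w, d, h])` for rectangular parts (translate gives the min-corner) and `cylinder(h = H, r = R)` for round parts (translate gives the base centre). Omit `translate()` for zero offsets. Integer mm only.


translate([528, 475, 0]) cylinder(h = 41, r = 92);


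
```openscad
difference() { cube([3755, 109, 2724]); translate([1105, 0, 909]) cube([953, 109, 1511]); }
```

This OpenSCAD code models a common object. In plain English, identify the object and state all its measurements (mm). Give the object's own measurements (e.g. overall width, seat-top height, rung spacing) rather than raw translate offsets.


A wall 3755 mm long (x), 109 mm thick (y), 2724 mm tall, with a rectangular window opening cut through it. The opening is 953 mm wide and 1511 mm tall; its sill is at z = 909 mm and its near (−x) edge is 1105 mm from the wall's −x end. The opening passes through the full wall thickness.


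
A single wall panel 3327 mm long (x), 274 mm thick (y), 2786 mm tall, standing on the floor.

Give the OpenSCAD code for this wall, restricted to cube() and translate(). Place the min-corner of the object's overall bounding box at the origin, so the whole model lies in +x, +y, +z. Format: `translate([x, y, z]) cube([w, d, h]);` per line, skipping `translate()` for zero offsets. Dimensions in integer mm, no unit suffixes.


cube([3327, 274, 2786]);


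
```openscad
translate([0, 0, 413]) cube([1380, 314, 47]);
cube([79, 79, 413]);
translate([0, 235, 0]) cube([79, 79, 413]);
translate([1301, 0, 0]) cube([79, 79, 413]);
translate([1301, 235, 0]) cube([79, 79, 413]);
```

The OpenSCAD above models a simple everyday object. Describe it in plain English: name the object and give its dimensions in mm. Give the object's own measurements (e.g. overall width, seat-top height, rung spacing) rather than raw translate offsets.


A bench: a 1380×314 mm seat slab, 47 mm thick, top at z = 460 mm, on four 79×79 mm square legs flush with the seat corners and standing on z = 0.


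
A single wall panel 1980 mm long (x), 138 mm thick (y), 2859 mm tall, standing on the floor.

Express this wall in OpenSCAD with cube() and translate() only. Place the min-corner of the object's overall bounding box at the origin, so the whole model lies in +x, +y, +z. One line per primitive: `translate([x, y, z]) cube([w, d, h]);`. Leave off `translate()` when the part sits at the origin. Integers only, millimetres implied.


cube([1980, 138, 2859]);


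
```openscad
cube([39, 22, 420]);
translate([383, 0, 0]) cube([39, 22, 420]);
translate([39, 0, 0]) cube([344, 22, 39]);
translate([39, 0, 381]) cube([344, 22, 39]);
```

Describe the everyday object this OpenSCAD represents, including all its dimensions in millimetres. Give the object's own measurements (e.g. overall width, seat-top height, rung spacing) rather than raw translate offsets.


A rectangular picture frame lying in the x–z plane (depth along y). The opening is 344 mm wide (x) by 342 mm tall (z), surrounded by a border 39 mm wide on all four sides. The frame is 22 mm deep and is made of two full-height vertical stiles with two horizontal rails fitted between them.


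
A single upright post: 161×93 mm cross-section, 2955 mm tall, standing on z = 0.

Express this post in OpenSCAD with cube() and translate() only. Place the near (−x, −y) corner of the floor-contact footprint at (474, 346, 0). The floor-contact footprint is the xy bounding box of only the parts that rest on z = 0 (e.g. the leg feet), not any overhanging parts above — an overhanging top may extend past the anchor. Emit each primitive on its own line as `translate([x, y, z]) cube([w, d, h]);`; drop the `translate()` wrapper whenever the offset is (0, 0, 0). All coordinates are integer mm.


translate([474, 346, 0]) cube([161, 93, 2955]);


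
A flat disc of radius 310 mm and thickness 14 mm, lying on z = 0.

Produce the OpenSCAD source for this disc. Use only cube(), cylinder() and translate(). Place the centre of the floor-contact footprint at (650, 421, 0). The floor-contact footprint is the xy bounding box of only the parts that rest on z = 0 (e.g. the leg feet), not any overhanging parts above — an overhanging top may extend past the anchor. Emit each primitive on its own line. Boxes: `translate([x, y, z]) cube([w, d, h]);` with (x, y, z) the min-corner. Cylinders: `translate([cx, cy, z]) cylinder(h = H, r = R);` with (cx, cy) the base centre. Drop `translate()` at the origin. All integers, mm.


translate([650, 421, 0]) cylinder(h = 14, r = 310);


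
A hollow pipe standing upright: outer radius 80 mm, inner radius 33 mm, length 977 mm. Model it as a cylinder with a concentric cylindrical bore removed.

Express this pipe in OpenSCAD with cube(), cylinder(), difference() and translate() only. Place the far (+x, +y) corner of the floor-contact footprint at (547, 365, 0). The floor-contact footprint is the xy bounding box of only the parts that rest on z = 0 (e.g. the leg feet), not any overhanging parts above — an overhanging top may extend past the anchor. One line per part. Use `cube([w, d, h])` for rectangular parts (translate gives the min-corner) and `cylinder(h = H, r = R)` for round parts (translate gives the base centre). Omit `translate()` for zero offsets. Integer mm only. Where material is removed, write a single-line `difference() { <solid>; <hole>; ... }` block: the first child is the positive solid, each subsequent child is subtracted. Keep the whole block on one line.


difference() { translate([467, 285, 0]) cylinder(h = 977, r = 80); translate([467, 285, 0]) cylinder(h = 977, r = 33); }


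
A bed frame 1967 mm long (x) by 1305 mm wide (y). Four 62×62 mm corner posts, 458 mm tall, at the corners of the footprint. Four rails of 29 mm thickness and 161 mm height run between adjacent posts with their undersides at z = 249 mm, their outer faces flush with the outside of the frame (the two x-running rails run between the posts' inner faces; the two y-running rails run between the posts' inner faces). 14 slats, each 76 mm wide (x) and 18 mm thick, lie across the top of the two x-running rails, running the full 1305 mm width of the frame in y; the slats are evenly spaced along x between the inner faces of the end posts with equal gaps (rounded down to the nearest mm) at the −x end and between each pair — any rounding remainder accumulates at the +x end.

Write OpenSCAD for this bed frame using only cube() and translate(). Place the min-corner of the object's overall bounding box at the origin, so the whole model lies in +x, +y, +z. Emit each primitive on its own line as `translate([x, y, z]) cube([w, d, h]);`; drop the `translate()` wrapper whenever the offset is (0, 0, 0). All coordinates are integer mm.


cube([62, 62, 458]);
translate([0, 1243, 0]) cube([62, 62, 458]);
translate([1905, 0, 0]) cube([62, 62, 458]);
translate([1905, 1243, 0]) cube([62, 62, 458]);
translate([62, 0, 249]) cube([1843, 29, 161]);
translate([62, 1276, 249]) cube([1843, 29, 161]);
translate([0, 62, 249]) cube([29, 1181, 161]);
translate([1938, 62, 249]) cube([29, 1181, 161]);
translate([113, 0, 410]) cube([76, 1305, 18]);
translate([240, 0, 410]) cube([76, 1305, 18]);
translate([367, 0, 410]) cube([76, 1305, 18]);
translate([494, 0, 410]) cube([76, 1305, 18]);
translate([621, 0, 410]) cube([76, 1305, 18]);
translate([748, 0, 410]) cube([76, 1305, 18]);
translate([875, 0, 410]) cube([76, 1305, 18]);
translate([1002, 0, 410]) cube([76, 1305, 18]);
translate([1129, 0, 410]) cube([76, 1305, 18]);
translate([1256, 0, 410]) cube([76, 1305, 18]);
translate([1383, 0, 410]) cube([76, 1305, 18]);
translate([1510, 0, 410]) cube([76, 1305, 18]);
translate([1637, 0, 410]) cube([76, 1305, 18]);
translate([1764, 0, 410]) cube([76, 1305, 18]);


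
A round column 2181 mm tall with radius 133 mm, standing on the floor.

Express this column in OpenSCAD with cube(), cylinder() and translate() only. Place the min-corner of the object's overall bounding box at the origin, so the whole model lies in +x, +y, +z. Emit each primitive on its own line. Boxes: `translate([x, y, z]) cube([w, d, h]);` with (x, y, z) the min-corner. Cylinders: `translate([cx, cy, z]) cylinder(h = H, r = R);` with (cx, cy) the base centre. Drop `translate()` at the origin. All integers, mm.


translate([133, 133, 0]) cylinder(h = 2181, r = 133);


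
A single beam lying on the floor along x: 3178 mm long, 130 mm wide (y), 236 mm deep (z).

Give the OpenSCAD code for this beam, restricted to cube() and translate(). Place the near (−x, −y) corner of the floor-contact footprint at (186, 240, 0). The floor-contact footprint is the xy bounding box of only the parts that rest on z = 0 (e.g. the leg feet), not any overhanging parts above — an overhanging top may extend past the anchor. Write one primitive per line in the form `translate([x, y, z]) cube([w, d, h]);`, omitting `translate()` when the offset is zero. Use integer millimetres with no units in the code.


translate([186, 240, 0]) cube([3178, 130, 236]);


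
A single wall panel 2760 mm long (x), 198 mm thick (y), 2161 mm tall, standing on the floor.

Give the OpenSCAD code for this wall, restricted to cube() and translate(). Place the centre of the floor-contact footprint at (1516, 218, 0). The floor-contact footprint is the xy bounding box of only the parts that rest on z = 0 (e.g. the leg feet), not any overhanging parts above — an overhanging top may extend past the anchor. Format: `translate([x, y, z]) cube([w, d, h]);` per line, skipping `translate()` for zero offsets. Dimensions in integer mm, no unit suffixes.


translate([136, 119, 0]) cube([2760, 198, 2161]);


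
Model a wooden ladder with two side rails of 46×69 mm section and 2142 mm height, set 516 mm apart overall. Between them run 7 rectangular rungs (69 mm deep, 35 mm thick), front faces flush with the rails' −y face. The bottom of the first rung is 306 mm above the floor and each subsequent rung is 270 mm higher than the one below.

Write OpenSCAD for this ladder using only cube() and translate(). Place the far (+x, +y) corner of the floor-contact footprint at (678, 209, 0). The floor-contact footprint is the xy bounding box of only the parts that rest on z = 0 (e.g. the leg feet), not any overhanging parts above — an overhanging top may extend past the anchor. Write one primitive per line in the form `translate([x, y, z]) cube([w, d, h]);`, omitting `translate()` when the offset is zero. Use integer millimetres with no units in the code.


// rung span = 516 - 2*46 = 424
// rung[k] z = 306 + k*270
translate([162, 140, 0]) cube([46, 69, 2142]);
translate([632, 140, 0]) cube([46, 69, 2142]);
translate([208, 140, 306]) cube([424, 69, 35]);
translate([208, 140, 576]) cube([424, 69, 35]);
translate([208, 140, 846]) cube([424, 69, 35]);
translate([208, 140, 1116]) cube([424, 69, 35]);
translate([208, 140, 1386]) cube([424, 69, 35]);
translate([208, 140, 1656]) cube([424, 69, 35]);
translate([208, 140, 1926]) cube([424, 69, 35]);


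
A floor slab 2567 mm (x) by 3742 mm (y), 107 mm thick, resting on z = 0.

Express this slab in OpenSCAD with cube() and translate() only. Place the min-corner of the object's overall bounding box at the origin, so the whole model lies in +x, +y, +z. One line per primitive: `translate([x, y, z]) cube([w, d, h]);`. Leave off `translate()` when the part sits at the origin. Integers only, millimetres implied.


cube([2567, 3742, 107]);


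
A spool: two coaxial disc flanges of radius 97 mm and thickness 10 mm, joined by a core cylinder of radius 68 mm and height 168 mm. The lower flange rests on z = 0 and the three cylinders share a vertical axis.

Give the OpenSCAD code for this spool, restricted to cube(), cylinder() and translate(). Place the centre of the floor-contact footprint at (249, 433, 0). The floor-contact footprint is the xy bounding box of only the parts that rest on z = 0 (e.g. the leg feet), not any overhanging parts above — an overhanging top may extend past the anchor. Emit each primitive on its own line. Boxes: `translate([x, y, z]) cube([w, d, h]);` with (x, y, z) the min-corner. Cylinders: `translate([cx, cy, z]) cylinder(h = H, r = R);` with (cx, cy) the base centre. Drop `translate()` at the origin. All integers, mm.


translate([249, 433, 0]) cylinder(h = 10, r = 97);
translate([249, 433, 10]) cylinder(h = 168, r = 68);
translate([249, 433, 178]) cylinder(h = 10, r = 97);


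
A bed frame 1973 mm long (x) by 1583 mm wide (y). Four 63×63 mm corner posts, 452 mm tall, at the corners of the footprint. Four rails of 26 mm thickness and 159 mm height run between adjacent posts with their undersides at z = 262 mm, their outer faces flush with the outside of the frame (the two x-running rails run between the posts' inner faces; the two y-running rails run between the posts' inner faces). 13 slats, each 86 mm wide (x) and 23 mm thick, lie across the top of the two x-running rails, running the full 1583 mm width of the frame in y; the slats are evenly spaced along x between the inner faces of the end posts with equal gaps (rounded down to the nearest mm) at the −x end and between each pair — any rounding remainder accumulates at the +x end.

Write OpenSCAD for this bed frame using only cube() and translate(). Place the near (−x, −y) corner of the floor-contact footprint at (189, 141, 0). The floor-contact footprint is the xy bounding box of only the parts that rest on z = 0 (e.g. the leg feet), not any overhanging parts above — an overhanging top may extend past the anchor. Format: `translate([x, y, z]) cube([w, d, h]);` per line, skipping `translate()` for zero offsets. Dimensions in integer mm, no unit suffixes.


translate([189, 141, 0]) cube([63, 63, 452]);
translate([189, 1661, 0]) cube([63, 63, 452]);
translate([2099, 141, 0]) cube([63, 63, 452]);
translate([2099, 1661, 0]) cube([63, 63, 452]);
translate([252, 141, 262]) cube([1847, 26, 159]);
translate([252, 1698, 262]) cube([1847, 26, 159]);
translate([189, 204, 262]) cube([26, 1457, 159]);
translate([2136, 204, 262]) cube([26, 1457, 159]);
translate([304, 141, 421]) cube([86, 1583, 23]);
translate([442, 141, 421]) cube([86, 1583, 23]);
translate([580, 141, 421]) cube([86, 1583, 23]);
translate([718, 141, 421]) cube([86, 1583, 23]);
translate([856, 141, 421]) cube([86, 1583, 23]);
translate([994, 141, 421]) cube([86, 1583, 23]);
translate([1132, 141, 421]) cube([86, 1583, 23]);
translate([1270, 141, 421]) cube([86, 1583, 23]);
translate([1408, 141, 421]) cube([86, 1583, 23]);
translate([1546, 141, 421]) cube([86, 1583, 23]);
translate([1684, 141, 421]) cube([86, 1583, 23]);
translate([1822, 141, 421]) cube([86, 1583, 23]);
translate([1960, 141, 421]) cube([86, 1583, 23]);


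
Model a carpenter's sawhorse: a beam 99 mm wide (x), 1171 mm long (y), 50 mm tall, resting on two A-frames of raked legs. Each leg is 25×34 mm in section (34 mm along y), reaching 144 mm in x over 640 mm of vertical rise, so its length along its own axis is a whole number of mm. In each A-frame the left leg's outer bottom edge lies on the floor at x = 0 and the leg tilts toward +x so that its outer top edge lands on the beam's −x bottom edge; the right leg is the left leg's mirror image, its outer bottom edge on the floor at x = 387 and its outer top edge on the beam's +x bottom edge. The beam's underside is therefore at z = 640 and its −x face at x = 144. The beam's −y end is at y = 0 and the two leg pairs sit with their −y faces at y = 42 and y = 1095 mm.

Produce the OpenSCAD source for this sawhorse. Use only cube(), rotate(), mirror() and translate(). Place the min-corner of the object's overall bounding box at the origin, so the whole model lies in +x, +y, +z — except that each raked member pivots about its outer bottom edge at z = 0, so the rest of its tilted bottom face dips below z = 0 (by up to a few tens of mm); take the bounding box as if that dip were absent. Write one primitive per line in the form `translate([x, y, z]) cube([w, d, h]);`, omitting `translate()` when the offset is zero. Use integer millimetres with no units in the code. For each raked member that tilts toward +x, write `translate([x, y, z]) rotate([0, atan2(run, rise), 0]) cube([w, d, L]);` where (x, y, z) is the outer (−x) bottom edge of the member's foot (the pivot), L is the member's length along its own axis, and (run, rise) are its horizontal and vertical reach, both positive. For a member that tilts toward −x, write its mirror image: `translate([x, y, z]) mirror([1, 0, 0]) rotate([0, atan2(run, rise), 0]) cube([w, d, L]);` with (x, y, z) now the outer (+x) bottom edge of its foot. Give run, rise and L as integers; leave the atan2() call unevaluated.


translate([144, 0, 640]) cube([99, 1171, 50]);
translate([0, 42, 0]) rotate([0, atan2(144, 640), 0]) cube([25, 34, 656]);
translate([387, 42, 0]) mirror([1, 0, 0]) rotate([0, atan2(144, 640), 0]) cube([25, 34, 656]);
translate([0, 1095, 0]) rotate([0, atan2(144, 640), 0]) cube([25, 34, 656]);
translate([387, 1095, 0]) mirror([1, 0, 0]) rotate([0, atan2(144, 640), 0]) cube([25, 34, 656]);


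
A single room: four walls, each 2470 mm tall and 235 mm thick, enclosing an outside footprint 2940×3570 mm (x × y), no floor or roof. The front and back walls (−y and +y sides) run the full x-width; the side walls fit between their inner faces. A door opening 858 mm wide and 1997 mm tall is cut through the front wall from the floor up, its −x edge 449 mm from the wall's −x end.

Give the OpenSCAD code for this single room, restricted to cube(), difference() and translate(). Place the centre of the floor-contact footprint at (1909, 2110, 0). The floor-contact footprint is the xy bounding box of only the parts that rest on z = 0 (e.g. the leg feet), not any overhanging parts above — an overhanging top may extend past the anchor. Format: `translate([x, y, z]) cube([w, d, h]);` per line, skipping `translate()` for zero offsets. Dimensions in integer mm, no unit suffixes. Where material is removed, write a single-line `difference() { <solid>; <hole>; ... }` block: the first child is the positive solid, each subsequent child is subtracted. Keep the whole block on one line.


difference() { translate([439, 325, 0]) cube([2940, 235, 2470]); translate([888, 325, 0]) cube([858, 235, 1997]); }
translate([439, 3660, 0]) cube([2940, 235, 2470]);
translate([439, 560, 0]) cube([235, 3100, 2470]);
translate([3144, 560, 0]) cube([235, 3100, 2470]);


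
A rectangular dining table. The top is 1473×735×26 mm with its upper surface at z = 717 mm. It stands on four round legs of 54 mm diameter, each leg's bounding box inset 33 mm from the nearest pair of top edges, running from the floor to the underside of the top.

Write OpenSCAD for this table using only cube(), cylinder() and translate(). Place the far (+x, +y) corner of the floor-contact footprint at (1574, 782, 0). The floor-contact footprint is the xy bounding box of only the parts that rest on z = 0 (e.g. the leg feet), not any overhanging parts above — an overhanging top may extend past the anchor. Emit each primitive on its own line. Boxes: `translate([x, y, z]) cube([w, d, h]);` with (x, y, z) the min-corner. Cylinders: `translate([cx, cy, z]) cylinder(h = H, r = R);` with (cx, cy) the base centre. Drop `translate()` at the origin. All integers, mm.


translate([134, 80, 691]) cube([1473, 735, 26]);
translate([194, 140, 0]) cylinder(h = 691, r = 27);
translate([1547, 140, 0]) cylinder(h = 691, r = 27);
translate([194, 755, 0]) cylinder(h = 691, r = 27);
translate([1547, 755, 0]) cylinder(h = 691, r = 27);


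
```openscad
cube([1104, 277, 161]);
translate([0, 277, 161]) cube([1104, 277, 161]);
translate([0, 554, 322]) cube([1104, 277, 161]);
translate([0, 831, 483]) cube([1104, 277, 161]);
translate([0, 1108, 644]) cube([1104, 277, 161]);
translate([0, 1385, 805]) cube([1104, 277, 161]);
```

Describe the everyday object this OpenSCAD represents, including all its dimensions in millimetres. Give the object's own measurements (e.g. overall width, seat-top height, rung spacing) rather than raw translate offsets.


A straight staircase of 6 solid steps. Each step is 1104 mm wide (x), 277 mm deep (y, the going) and 161 mm tall (the rise). The first step rests on the floor; each subsequent step sits one going further in +y and one rise higher in +z, directly behind and above the previous step with no overlap.


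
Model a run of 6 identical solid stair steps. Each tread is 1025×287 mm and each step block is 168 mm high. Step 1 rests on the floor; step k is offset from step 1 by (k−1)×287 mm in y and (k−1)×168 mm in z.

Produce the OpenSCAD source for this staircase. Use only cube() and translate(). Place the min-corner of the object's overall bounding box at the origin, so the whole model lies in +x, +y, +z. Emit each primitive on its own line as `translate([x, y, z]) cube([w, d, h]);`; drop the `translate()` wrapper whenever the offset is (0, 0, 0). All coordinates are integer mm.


cube([1025, 287, 168]);
translate([0, 287, 168]) cube([1025, 287, 168]);
translate([0, 574, 336]) cube([1025, 287, 168]);
translate([0, 861, 504]) cube([1025, 287, 168]);
translate([0, 1148, 672]) cube([1025, 287, 168]);
translate([0, 1435, 840]) cube([1025, 287, 168]);


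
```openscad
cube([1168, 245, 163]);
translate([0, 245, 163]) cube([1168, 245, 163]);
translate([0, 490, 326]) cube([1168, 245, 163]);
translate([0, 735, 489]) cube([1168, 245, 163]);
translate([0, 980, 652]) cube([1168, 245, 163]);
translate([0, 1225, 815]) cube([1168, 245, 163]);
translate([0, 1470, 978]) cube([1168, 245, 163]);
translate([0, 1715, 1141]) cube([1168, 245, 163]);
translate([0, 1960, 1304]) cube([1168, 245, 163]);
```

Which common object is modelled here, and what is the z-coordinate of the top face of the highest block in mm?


A staircase. The total rise is 1467 mm.

9 identical blocks, each offset up and back from the previous — a staircase. Each step is 163 mm tall and there are 9 of them, so the total rise is 9 × 163 = 1467 mm.


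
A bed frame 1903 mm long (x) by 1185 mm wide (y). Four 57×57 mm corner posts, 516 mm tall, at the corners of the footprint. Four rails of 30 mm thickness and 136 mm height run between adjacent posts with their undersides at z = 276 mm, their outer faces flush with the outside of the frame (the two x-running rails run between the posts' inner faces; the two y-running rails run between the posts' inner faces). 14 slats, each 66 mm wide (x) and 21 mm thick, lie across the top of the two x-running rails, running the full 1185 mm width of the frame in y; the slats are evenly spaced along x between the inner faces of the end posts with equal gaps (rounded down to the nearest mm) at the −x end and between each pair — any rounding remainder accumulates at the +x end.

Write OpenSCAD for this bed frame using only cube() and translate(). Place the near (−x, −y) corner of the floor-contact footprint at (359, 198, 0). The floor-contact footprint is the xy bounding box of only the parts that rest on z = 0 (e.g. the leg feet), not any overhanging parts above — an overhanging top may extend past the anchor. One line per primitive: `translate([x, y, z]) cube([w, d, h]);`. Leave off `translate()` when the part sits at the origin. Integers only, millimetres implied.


// slat z = rail_z + rail_h = 276 + 136 = 412
// slat gap = ⌊(1789 − 14·66) / 15⌋ = 57
translate([359, 198, 0]) cube([57, 57, 516]);
translate([359, 1326, 0]) cube([57, 57, 516]);
translate([2205, 198, 0]) cube([57, 57, 516]);
translate([2205, 1326, 0]) cube([57, 57, 516]);
translate([416, 198, 276]) cube([1789, 30, 136]);
translate([416, 1353, 276]) cube([1789, 30, 136]);
translate([359, 255, 276]) cube([30, 1071, 136]);
translate([2232, 255, 276]) cube([30, 1071, 136]);
translate([473, 198, 412]) cube([66, 1185, 21]);
translate([596, 198, 412]) cube([66, 1185, 21]);
translate([719, 198, 412]) cube([66, 1185, 21]);
translate([842, 198, 412]) cube([66, 1185, 21]);
translate([965, 198, 412]) cube([66, 1185, 21]);
translate([1088, 198, 412]) cube([66, 1185, 21]);
translate([1211, 198, 412]) cube([66, 1185, 21]);
translate([1334, 198, 412]) cube([66, 1185, 21]);
translate([1457, 198, 412]) cube([66, 1185, 21]);
translate([1580, 198, 412]) cube([66, 1185, 21]);
translate([1703, 198, 412]) cube([66, 1185, 21]);
translate([1826, 198, 412]) cube([66, 1185, 21]);
translate([1949, 198, 412]) cube([66, 1185, 21]);
translate([2072, 198, 412]) cube([66, 1185, 21]);


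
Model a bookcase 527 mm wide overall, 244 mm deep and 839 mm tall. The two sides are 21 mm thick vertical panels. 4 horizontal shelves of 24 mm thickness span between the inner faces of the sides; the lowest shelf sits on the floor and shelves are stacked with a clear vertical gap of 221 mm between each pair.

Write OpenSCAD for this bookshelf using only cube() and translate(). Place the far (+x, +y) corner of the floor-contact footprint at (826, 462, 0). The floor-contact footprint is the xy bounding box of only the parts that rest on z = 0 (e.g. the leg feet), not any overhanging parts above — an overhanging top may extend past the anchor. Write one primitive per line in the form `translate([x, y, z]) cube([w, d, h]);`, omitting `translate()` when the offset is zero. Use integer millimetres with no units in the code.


translate([299, 218, 0]) cube([21, 244, 839]);
translate([805, 218, 0]) cube([21, 244, 839]);
translate([320, 218, 0]) cube([485, 244, 24]);
translate([320, 218, 245]) cube([485, 244, 24]);
translate([320, 218, 490]) cube([485, 244, 24]);
translate([320, 218, 735]) cube([485, 244, 24]);


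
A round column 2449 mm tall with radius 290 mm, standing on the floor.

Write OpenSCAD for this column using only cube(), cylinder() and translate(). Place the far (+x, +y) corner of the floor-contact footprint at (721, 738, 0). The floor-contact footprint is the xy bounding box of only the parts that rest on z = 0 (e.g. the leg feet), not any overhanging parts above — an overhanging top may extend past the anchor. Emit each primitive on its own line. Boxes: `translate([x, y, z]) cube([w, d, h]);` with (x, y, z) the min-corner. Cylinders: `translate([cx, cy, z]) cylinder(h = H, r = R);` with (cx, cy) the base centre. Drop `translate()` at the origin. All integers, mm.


translate([431, 448, 0]) cylinder(h = 2449, r = 290);


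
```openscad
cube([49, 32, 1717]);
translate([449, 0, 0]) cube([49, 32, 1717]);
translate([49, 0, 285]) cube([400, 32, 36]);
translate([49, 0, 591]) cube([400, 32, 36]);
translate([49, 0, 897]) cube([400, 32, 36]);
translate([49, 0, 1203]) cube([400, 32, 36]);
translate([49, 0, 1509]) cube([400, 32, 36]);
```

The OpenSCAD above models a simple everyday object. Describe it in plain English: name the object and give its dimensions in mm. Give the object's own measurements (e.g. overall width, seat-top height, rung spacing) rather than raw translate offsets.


A straight ladder. Two 49×32 mm vertical rails, 1717 mm tall, stand 498 mm apart (outside-to-outside) with their front faces coplanar on the −y side. 5 rungs, each 32 mm deep and 36 mm tall, span between the inner faces of the rails, front faces flush with the rails. The lowest rung's underside is at z = 285 mm and rungs are spaced 306 mm apart (underside to underside).


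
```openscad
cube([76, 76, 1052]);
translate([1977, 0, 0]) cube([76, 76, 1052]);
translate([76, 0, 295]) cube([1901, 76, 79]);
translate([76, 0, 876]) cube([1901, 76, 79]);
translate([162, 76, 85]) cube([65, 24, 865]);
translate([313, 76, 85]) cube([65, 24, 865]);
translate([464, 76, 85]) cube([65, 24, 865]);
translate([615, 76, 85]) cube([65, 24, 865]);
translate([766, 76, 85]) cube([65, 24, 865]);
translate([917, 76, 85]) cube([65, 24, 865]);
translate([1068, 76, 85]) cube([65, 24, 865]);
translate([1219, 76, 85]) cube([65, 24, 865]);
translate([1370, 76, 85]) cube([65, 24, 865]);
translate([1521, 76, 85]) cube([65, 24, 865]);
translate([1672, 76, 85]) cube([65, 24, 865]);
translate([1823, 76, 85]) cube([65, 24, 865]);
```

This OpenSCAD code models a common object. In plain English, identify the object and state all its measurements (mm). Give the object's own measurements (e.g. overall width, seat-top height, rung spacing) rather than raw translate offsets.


A fence section. Two 76×76 mm posts, 1052 mm tall, stand on the floor with a clear span of 1901 mm between their inner faces. Two horizontal rails of 76×79 mm section span the gap between the posts with their undersides at z = 295 mm and z = 876 mm, flush with the posts' −y face. 12 pickets, each 65 mm wide, 24 mm thick and 865 mm tall, are fixed to the +y face of the rails with their bottoms at z = 85 mm, spaced across the span with a 86 mm gap after the −x post and between neighbouring pickets, with 89 mm left before the +x post.
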